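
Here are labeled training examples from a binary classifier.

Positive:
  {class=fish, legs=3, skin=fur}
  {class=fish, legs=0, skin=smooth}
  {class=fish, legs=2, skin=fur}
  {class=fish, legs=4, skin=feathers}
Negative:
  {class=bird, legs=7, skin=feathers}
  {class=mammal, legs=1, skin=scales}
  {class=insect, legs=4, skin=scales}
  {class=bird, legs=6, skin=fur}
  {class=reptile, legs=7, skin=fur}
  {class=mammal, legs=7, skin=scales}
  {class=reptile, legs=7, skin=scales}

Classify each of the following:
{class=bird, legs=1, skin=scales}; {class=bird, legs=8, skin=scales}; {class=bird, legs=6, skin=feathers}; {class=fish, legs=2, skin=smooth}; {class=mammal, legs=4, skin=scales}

Negative, Negative, Negative, Positive, Negative

The pattern is that an item is 'Positive' exactly when: class is fish.
{class=bird, legs=1, skin=scales}: Negative (class is bird).
{class=bird, legs=8, skin=scales}: Negative (class is bird).
{class=bird, legs=6, skin=feathers}: Negative (class is bird).
{class=fish, legs=2, skin=smooth}: Positive (class is fish).
{class=mammal, legs=4, skin=scales}: Negative (class is mammal).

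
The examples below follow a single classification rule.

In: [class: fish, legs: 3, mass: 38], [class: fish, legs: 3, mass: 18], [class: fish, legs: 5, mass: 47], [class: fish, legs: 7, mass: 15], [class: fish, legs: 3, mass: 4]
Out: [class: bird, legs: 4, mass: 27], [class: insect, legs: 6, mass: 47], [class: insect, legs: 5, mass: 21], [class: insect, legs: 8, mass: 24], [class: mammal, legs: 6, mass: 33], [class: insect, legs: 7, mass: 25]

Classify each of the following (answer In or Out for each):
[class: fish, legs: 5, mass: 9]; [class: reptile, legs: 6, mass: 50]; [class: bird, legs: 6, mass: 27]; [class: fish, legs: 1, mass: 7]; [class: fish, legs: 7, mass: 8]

In, Out, Out, In, In

Rule: class is fish. This holds for each 'In' example and fails for each 'Out' one.
In: [class: fish, legs: 5, mass: 9], since class is fish. Out: [class: reptile, legs: 6, mass: 50], since class is reptile. Out: [class: bird, legs: 6, mass: 27], since class is bird. In: [class: fish, legs: 1, mass: 7], since class is fish. In: [class: fish, legs: 7, mass: 8], since class is fish.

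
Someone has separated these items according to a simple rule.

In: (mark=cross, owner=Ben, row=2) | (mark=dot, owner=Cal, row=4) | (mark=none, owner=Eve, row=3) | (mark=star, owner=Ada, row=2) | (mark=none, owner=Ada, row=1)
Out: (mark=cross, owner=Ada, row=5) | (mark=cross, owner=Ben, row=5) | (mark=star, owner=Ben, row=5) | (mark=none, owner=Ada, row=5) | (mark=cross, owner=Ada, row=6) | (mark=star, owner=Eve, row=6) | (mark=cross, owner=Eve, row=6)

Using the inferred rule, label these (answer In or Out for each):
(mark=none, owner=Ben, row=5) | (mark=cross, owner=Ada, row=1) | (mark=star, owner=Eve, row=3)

Out, In, In

The distinguishing property — row ≤ 4 — holds for all the 'In' cases and none of the 'Out' cases.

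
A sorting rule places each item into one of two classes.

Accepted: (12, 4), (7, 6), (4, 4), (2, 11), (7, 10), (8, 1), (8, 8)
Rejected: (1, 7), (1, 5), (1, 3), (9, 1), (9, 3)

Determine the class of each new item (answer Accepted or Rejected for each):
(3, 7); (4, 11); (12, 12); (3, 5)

Rule: product is even. This holds for each 'Accepted' example and fails for each 'Rejected' one.
(3, 7) → 3·7 = 21 → Rejected.
(4, 11) → 4·11 = 44 → Accepted.
(12, 12) → 12·12 = 144 → Accepted.
(3, 5) → 3·5 = 15 → Rejected.

Rejected, Accepted, Accepted, Rejected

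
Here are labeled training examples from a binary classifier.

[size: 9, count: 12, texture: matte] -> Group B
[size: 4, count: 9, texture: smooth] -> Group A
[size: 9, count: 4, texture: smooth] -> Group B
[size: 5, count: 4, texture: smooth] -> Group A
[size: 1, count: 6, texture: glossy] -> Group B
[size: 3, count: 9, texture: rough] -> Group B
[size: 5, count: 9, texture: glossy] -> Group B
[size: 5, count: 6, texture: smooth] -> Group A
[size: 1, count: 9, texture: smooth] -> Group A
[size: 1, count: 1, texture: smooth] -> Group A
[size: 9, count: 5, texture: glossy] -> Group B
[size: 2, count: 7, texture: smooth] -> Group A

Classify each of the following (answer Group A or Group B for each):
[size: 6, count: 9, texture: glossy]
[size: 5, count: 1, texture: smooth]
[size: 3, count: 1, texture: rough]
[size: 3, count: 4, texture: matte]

Group B, Group A, Group B, Group B

The rule appears to be: texture is smooth AND size ≤ 5.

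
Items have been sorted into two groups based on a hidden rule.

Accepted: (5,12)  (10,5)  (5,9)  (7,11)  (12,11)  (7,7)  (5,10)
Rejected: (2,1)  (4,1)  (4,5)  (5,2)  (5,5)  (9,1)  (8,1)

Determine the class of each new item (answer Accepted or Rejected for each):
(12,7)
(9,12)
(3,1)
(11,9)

Rule: sum ≥ 14. This holds for each 'Accepted' example and fails for each 'Rejected' one.
(12,7): 12+7 = 19, meets the rule → Accepted.
(9,12): 9+12 = 21, meets the rule → Accepted.
(3,1): 3+1 = 4, does not pass → Rejected.
(11,9): 11+9 = 20, meets the rule → Accepted.

Accepted, Accepted, Rejected, Accepted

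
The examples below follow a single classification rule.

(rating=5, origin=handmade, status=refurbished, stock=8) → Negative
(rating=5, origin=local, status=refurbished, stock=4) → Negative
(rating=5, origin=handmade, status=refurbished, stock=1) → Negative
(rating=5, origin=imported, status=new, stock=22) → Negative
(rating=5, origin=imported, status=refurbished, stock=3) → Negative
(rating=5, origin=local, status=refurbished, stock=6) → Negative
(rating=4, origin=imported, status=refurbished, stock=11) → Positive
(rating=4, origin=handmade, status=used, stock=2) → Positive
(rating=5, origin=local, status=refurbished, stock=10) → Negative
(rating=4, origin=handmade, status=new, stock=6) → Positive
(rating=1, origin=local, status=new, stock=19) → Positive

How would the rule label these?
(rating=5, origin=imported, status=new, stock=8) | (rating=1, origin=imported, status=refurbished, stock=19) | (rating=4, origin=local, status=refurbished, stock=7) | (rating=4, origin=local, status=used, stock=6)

Negative, Positive, Positive, Positive

A rule that fits every label: rating ≤ 4 — true of each 'Positive' example, false of each 'Negative' one.
(rating=5, origin=imported, status=new, stock=8) — rating = 5, hence Negative.
(rating=1, origin=imported, status=refurbished, stock=19) — rating = 1, hence Positive.
(rating=4, origin=local, status=refurbished, stock=7) — rating = 4, hence Positive.
(rating=4, origin=local, status=used, stock=6) — rating = 4, hence Positive.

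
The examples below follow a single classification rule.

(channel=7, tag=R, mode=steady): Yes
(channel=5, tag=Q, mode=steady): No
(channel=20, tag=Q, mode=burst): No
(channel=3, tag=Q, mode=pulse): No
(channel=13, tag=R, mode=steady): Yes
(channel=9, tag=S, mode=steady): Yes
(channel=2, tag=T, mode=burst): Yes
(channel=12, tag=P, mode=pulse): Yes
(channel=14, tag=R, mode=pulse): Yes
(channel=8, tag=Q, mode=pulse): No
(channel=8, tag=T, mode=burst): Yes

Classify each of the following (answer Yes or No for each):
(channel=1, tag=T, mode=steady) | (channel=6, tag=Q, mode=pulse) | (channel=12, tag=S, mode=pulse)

The common property of the 'Yes' items is: tag is not Q. No 'No' item has it.
(channel=1, tag=T, mode=steady) → tag is T → Yes.
(channel=6, tag=Q, mode=pulse) → tag is Q → No.
(channel=12, tag=S, mode=pulse) → tag is S → Yes.

Yes, No, Yes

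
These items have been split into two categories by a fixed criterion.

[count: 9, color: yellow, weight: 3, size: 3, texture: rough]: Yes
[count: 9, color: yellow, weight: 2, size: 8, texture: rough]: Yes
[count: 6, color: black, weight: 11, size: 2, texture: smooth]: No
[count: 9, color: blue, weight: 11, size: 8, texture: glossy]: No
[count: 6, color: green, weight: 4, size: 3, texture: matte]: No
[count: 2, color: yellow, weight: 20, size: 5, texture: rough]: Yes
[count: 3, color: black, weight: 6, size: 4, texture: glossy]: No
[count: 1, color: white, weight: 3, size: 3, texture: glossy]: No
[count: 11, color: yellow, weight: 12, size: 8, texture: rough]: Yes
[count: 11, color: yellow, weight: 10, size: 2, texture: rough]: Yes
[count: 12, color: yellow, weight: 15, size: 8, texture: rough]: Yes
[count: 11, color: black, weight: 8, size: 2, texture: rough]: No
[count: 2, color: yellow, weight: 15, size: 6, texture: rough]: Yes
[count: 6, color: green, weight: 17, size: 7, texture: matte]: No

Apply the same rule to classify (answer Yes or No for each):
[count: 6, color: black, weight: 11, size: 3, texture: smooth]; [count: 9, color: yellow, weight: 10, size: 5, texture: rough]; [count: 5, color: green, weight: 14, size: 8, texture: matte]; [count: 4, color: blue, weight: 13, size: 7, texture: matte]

No, Yes, No, No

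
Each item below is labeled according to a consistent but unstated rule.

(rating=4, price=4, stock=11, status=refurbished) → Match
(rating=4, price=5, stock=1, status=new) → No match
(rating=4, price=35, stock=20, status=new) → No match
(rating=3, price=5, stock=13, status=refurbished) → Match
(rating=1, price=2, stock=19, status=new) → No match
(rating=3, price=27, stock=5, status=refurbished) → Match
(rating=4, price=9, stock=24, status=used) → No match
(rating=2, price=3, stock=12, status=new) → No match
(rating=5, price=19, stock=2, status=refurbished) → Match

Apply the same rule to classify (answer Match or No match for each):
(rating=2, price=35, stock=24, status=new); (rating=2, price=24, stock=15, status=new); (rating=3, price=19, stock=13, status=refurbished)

No match, No match, Match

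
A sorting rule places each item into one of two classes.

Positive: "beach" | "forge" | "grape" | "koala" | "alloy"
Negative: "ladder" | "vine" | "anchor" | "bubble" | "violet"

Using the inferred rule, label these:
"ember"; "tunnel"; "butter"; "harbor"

One predicate separates the groups cleanly: odd length.
"ember": length 5 — matches, so Positive.
"tunnel": length 6 — doesn't qualify, so Negative.
"butter": length 6 — doesn't qualify, so Negative.
"harbor": length 6 — doesn't qualify, so Negative.

Positive, Negative, Negative, Negative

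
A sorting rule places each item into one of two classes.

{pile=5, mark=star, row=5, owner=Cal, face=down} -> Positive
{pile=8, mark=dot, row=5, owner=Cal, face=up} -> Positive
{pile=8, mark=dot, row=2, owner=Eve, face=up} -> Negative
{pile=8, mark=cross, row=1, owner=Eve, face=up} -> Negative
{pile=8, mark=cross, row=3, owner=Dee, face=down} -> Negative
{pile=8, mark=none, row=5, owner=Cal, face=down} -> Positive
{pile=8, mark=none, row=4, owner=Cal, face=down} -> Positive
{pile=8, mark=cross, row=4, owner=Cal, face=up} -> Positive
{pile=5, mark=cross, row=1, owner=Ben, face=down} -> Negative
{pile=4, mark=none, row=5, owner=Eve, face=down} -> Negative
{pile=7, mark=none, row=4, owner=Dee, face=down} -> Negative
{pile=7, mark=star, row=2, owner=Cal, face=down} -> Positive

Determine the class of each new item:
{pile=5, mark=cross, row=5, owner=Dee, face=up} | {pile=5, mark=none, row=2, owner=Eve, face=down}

Negative, Negative

Comparing the two groups points to one rule — owner is Cal.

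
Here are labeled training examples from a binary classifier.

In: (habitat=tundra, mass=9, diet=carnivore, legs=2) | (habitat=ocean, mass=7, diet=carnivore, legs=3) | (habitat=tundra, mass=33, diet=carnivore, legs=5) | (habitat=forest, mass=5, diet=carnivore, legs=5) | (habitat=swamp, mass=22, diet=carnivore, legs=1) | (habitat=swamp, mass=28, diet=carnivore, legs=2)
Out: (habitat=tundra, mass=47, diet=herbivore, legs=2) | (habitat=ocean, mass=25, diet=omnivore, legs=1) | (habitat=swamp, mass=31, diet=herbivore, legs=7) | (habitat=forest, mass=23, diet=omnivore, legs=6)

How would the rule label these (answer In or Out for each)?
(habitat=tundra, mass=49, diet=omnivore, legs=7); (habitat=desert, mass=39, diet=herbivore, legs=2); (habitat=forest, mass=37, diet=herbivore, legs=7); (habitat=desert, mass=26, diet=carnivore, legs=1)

Checking candidate rules against both groups, what survives is: diet is carnivore.
(habitat=tundra, mass=49, diet=omnivore, legs=7): Out (diet is omnivore).
(habitat=desert, mass=39, diet=herbivore, legs=2): Out (diet is herbivore).
(habitat=forest, mass=37, diet=herbivore, legs=7): Out (diet is herbivore).
(habitat=desert, mass=26, diet=carnivore, legs=1): In (diet is carnivore).

Out, Out, Out, In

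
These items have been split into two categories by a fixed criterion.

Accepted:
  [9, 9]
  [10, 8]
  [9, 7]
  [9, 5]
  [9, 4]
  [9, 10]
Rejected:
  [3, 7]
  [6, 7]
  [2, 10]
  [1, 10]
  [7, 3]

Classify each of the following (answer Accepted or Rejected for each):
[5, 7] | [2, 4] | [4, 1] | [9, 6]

Rejected, Rejected, Rejected, Accepted

The simplest hypothesis consistent with all the labels is: first ≥ 8.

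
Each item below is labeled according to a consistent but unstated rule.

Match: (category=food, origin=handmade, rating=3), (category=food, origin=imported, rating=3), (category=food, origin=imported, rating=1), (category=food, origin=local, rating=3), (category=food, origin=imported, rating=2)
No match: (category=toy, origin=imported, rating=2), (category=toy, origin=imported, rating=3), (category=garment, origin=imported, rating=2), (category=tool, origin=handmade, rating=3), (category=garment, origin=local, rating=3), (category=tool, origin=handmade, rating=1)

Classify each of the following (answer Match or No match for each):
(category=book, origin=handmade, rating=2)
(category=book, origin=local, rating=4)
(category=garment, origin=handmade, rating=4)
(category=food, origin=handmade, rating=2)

No match, No match, No match, Match

Checking candidate rules against both groups, what survives is: category is food.
(category=book, origin=handmade, rating=2): category is book, does not fit → No match.
(category=book, origin=local, rating=4): category is book, does not fit → No match.
(category=garment, origin=handmade, rating=4): category is garment, does not fit → No match.
(category=food, origin=handmade, rating=2): category is food, satisfies this → Match.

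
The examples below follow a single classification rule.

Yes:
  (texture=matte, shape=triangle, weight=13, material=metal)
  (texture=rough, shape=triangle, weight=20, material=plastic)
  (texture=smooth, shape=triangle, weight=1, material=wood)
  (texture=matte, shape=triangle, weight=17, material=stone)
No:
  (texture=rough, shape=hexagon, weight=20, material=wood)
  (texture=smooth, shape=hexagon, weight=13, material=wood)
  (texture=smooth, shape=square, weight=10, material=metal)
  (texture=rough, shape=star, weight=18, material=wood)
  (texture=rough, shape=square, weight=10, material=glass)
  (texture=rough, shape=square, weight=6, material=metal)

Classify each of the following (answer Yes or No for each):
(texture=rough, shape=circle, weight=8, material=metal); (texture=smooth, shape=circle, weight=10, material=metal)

Every 'Yes' example satisfies: shape is triangle. None of the 'No' examples do.
(texture=rough, shape=circle, weight=8, material=metal): shape is circle, doesn't match → No. (texture=smooth, shape=circle, weight=10, material=metal): shape is circle, doesn't match → No.

No, No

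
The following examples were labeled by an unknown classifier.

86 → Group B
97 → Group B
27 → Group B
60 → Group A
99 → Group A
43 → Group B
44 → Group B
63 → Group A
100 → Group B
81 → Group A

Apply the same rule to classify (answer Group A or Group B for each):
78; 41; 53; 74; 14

The rule appears to be: multiple of 3 AND at least 43.
78: 78 = 3·26, 78 ≥ 43, fits → Group A. 41: 41 = 3·13 + 2, 41 < 43, does not satisfy this → Group B. 53: 53 = 3·17 + 2, 53 ≥ 43, does not satisfy this → Group B. 74: 74 = 3·24 + 2, 74 ≥ 43, does not satisfy this → Group B. 14: 14 = 3·4 + 2, 14 < 43, does not satisfy this → Group B.

Group A, Group B, Group B, Group B, Group B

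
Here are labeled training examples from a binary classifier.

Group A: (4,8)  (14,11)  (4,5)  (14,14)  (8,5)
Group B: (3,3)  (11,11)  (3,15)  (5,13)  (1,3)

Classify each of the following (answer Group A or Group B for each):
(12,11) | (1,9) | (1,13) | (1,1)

Rule: first is even. This holds for each 'Group A' example and fails for each 'Group B' one.
(12,11) — first 12, hence Group A.
(1,9) — first 1, hence Group B.
(1,13) — first 1, hence Group B.
(1,1) — first 1, hence Group B.

Group A, Group B, Group B, Group B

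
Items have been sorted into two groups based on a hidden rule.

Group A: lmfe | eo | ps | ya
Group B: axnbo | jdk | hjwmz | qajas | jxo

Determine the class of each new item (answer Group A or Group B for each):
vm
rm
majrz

Group A, Group A, Group B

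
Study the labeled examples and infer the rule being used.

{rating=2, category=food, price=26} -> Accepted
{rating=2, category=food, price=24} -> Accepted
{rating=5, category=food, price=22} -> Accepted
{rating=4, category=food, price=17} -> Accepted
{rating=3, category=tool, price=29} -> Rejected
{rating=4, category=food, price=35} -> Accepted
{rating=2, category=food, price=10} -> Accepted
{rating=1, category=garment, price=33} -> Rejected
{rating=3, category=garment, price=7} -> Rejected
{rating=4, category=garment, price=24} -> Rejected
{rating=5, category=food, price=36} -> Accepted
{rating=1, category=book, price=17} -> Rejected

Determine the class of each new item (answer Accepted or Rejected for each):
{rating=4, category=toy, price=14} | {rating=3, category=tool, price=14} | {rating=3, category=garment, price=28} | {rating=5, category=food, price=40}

Rejected, Rejected, Rejected, Accepted

The common property of the 'Accepted' items is: category is food. No 'Rejected' item has it.
{rating=4, category=toy, price=14}: Rejected (category is toy). {rating=3, category=tool, price=14}: Rejected (category is tool). {rating=3, category=garment, price=28}: Rejected (category is garment). {rating=5, category=food, price=40}: Accepted (category is food).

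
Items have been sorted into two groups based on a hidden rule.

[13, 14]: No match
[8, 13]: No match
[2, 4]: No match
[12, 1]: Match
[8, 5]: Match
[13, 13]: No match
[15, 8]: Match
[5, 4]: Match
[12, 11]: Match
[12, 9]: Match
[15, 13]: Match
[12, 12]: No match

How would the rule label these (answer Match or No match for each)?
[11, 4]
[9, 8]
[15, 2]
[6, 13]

Match, Match, Match, No match

The common property of the 'Match' items is: first > second. No 'No match' item has it.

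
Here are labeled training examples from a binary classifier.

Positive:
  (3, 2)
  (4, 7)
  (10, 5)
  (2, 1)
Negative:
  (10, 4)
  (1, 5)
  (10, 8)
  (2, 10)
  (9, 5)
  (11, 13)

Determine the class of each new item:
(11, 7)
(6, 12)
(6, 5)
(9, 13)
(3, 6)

A rule that fits every label: sum is odd — true of each 'Positive' example, false of each 'Negative' one.
(11, 7) → 11+7 = 18 → Negative. (6, 12) → 6+12 = 18 → Negative. (6, 5) → 6+5 = 11 → Positive. (9, 13) → 9+13 = 22 → Negative. (3, 6) → 3+6 = 9 → Positive.

Negative, Negative, Positive, Negative, Positive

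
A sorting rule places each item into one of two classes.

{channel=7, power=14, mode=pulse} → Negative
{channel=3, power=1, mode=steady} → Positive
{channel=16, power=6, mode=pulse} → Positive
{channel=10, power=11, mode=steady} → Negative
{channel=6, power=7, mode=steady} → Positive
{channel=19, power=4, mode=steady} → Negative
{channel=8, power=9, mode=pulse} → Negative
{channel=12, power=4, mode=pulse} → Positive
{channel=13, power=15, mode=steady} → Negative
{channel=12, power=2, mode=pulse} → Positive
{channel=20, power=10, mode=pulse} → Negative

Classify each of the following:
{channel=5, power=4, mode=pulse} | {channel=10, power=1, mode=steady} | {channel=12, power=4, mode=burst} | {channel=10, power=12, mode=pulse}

Positive, Positive, Positive, Negative

Every 'Positive' example satisfies: channel ≤ 16 AND power ≤ 7. None of the 'Negative' examples do.
{channel=5, power=4, mode=pulse} → channel = 5, power = 4 → Positive.
{channel=10, power=1, mode=steady} → channel = 10, power = 1 → Positive.
{channel=12, power=4, mode=burst} → channel = 12, power = 4 → Positive.
{channel=10, power=12, mode=pulse} → channel = 10, power = 12 → Negative.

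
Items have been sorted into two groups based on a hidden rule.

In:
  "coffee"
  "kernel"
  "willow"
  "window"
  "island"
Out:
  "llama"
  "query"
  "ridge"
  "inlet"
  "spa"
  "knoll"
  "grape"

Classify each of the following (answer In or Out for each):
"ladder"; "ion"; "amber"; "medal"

In, Out, Out, Out

The pattern is that an item is 'In' exactly when: even length.
In: "ladder", since length 6.
Out: "ion", since length 3.
Out: "amber", since length 5.
Out: "medal", since length 5.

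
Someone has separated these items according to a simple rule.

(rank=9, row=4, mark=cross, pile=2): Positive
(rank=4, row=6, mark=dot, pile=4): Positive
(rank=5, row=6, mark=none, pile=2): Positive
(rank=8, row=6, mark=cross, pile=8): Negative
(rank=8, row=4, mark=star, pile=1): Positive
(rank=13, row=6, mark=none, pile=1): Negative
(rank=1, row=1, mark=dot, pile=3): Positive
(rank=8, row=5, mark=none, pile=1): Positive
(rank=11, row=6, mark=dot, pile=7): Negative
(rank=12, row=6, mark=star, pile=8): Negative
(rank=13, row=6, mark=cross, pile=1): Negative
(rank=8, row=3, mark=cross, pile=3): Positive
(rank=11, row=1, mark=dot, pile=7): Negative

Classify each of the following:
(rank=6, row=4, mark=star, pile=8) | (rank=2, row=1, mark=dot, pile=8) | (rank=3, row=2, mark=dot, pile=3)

Rule: pile ≤ 4 AND rank ≤ 9. This holds for each 'Positive' example and fails for each 'Negative' one.
(rank=6, row=4, mark=star, pile=8): Negative (pile = 8, rank = 6).
(rank=2, row=1, mark=dot, pile=8): Negative (pile = 8, rank = 2).
(rank=3, row=2, mark=dot, pile=3): Positive (pile = 3, rank = 3).

Negative, Negative, Positive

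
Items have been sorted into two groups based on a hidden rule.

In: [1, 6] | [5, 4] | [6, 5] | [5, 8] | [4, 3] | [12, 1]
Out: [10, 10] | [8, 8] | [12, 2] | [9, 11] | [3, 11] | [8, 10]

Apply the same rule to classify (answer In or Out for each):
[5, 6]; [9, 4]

In, In

The distinguishing property — sum is odd — holds for all the 'In' cases and none of the 'Out' cases.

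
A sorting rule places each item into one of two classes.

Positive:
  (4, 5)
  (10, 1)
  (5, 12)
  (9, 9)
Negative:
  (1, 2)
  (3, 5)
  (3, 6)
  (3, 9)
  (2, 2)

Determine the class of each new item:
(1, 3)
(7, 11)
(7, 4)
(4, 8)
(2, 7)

Negative, Positive, Positive, Positive, Negative

The common property of the 'Positive' items is: first ≥ 4. No 'Negative' item has it.
Negative: (1, 3), since first 1. Positive: (7, 11), since first 7. Positive: (7, 4), since first 7. Positive: (4, 8), since first 4. Negative: (2, 7), since first 2.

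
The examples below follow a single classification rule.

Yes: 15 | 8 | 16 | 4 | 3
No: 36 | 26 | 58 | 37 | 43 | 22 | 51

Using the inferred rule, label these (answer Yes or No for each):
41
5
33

No, Yes, No

'Yes' ⟺ at most 16.
41: 41 > 16 — does not fit, so No. 5: 5 ≤ 16 — matches, so Yes. 33: 33 > 16 — does not fit, so No.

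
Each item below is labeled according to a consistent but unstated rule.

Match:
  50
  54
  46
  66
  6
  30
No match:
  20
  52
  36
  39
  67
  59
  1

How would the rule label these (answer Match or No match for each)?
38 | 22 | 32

Comparing the two groups points to one rule — ≡ 2 (mod 4).
38: 38 mod 4 = 2 — fits, so Match.
22: 22 mod 4 = 2 — fits, so Match.
32: 32 mod 4 = 0 — fails this test, so No match.

Match, Match, No match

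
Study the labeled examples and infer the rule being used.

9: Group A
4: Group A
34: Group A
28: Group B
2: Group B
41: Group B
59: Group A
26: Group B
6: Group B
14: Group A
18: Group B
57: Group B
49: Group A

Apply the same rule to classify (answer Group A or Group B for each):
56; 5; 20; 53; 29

Group B, Group B, Group B, Group B, Group A

A rule that fits every label: ≡ 4 (mod 5) — true of each 'Group A' example, false of each 'Group B' one.
56: Group B (56 mod 5 = 1).
5: Group B (5 mod 5 = 0).
20: Group B (20 mod 5 = 0).
53: Group B (53 mod 5 = 3).
29: Group A (29 mod 5 = 4).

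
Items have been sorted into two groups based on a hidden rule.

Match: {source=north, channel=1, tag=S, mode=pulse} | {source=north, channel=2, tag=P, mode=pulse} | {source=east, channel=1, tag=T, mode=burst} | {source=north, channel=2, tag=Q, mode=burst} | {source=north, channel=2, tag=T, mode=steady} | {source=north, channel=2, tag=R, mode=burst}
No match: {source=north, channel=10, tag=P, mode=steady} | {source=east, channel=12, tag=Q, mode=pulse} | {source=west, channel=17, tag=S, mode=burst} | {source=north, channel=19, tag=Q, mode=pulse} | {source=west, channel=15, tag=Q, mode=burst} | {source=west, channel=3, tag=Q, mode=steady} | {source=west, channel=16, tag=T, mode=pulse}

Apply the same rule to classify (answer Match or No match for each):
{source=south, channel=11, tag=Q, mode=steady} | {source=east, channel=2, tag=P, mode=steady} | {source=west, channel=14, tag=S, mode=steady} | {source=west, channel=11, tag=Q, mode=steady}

No match, Match, No match, No match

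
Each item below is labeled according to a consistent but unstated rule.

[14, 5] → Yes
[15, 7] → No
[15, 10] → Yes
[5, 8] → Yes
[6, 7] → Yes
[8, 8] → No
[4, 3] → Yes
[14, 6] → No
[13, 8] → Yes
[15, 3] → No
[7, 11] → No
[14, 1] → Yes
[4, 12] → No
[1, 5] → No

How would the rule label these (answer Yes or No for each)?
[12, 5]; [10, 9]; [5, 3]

Yes, Yes, No

Every 'Yes' example satisfies: sum is odd. None of the 'No' examples do.
[12, 5] → 12+5 = 17 → Yes.
[10, 9] → 10+9 = 19 → Yes.
[5, 3] → 5+3 = 8 → No.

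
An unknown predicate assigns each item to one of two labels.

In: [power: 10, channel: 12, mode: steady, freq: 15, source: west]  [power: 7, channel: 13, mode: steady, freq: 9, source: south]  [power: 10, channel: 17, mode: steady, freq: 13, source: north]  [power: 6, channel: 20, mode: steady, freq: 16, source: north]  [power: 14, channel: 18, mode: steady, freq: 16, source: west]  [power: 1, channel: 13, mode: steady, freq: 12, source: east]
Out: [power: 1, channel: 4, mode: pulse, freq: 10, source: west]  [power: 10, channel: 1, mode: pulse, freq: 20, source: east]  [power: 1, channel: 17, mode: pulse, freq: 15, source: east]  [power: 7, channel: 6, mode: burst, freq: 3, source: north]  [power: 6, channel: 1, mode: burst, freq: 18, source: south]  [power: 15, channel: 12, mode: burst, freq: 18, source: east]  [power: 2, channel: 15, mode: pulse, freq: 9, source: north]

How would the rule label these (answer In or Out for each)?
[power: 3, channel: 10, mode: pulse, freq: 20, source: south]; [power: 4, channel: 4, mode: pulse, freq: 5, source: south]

Comparing the two groups points to one rule — mode is steady.
[power: 3, channel: 10, mode: pulse, freq: 20, source: south]: mode is pulse — doesn't match, so Out.
[power: 4, channel: 4, mode: pulse, freq: 5, source: south]: mode is pulse — doesn't match, so Out.

Out, Out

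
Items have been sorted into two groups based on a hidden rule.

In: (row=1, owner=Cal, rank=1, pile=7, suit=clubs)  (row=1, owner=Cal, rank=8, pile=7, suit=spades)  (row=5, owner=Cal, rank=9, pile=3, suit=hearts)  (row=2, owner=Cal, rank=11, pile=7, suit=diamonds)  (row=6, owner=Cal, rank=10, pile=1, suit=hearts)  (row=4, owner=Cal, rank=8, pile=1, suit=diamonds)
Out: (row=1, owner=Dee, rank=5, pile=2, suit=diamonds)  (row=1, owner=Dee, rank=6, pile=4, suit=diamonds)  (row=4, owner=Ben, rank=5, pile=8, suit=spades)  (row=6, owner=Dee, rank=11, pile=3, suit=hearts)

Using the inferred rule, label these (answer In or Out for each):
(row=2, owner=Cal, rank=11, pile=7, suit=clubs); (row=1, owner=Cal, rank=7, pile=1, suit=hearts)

In, In

The common property of the 'In' items is: owner is Cal. No 'Out' item has it.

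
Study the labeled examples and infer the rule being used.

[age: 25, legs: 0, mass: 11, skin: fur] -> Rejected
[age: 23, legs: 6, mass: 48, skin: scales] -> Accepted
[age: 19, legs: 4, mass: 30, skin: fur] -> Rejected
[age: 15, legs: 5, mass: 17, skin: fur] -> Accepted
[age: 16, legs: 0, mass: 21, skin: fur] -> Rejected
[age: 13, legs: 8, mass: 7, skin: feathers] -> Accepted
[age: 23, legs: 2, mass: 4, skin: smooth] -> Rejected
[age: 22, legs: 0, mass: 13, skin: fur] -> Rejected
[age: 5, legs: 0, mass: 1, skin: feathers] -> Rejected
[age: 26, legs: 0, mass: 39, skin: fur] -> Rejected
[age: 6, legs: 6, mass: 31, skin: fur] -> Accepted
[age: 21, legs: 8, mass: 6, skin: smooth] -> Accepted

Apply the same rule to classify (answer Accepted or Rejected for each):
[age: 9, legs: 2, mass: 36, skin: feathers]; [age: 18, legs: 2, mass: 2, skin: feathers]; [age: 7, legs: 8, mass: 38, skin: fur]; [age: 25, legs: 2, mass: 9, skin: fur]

Rejected, Rejected, Accepted, Rejected

The classifier is using: legs ≥ 5.
Rejected: [age: 9, legs: 2, mass: 36, skin: feathers], since legs = 2.
Rejected: [age: 18, legs: 2, mass: 2, skin: feathers], since legs = 2.
Accepted: [age: 7, legs: 8, mass: 38, skin: fur], since legs = 8.
Rejected: [age: 25, legs: 2, mass: 9, skin: fur], since legs = 2.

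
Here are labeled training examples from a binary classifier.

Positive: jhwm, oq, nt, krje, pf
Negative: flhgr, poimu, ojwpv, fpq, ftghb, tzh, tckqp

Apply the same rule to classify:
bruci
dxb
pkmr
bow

Negative, Negative, Positive, Negative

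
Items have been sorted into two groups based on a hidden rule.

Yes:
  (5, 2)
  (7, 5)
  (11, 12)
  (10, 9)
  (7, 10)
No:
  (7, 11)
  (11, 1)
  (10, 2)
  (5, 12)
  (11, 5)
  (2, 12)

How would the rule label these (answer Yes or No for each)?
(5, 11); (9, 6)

No, Yes

The classifier is using: |first − second| ≤ 3.
(5, 11): |5−11| = 6 — doesn't match, so No. (9, 6): |9−6| = 3 — has this property, so Yes.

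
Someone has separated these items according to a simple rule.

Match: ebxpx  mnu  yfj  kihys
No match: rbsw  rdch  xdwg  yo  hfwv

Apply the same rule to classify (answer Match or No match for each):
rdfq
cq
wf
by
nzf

No match, No match, No match, No match, Match

The distinguishing property — odd length — holds for all the 'Match' cases and none of the 'No match' cases.
rdfq: No match (length 4). cq: No match (length 2). wf: No match (length 2). by: No match (length 2). nzf: Match (length 3).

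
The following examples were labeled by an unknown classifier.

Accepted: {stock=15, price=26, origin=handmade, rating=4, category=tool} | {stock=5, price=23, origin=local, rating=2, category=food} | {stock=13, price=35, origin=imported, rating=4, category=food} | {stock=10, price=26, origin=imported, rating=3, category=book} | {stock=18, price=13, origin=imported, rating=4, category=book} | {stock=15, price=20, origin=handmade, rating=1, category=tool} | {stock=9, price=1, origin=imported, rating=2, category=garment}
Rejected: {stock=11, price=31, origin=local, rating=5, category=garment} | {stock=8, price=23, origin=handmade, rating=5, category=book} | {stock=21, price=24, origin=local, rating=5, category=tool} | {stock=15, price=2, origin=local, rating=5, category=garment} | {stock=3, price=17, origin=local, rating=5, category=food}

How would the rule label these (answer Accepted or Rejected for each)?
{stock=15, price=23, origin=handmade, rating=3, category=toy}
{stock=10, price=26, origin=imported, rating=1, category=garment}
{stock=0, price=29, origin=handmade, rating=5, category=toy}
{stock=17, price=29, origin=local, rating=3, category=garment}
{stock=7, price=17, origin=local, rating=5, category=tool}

Accepted, Accepted, Rejected, Accepted, Rejected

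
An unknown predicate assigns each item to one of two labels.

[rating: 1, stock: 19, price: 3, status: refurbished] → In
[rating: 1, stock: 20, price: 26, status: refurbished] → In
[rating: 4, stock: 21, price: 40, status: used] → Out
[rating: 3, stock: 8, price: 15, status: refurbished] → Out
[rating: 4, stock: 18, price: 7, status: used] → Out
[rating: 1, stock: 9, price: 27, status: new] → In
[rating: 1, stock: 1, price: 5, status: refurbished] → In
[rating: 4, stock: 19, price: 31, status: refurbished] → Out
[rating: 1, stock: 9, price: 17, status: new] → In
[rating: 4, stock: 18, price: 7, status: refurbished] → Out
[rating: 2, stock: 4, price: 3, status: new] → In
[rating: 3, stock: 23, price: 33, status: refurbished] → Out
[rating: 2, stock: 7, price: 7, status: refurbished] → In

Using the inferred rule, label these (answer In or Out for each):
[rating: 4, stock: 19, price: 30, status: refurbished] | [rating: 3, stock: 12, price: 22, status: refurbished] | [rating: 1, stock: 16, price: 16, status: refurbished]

Out, Out, In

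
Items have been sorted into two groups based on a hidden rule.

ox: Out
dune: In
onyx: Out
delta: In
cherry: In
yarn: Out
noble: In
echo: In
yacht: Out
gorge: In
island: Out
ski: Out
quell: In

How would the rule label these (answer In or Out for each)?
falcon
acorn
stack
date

Out, Out, Out, In

The classifier is using: contains 'e'.
Out: falcon, since no 'e'.
Out: acorn, since no 'e'.
Out: stack, since no 'e'.
In: date, since has 'e'.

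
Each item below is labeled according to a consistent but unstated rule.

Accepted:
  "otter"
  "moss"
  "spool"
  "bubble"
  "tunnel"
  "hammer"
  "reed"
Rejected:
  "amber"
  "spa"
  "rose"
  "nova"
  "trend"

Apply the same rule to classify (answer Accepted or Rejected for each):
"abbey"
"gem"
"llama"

Rule: has a double letter. This holds for each 'Accepted' example and fails for each 'Rejected' one.
"abbey": Accepted ('bb' doubled).
"gem": Rejected (no doubled letter).
"llama": Accepted ('ll' doubled).

Accepted, Rejected, Accepted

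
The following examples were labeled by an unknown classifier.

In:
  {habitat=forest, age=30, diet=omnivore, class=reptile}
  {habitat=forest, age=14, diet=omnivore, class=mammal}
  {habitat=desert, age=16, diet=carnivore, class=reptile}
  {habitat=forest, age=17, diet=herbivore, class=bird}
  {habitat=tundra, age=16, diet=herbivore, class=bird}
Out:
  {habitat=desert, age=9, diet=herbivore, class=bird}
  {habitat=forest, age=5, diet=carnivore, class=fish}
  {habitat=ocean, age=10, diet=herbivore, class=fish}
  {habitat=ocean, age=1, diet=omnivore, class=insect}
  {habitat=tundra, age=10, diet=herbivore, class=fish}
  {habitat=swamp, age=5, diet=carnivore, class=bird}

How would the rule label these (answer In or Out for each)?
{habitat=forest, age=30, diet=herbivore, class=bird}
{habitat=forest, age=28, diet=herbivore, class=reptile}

In, In

One predicate separates the groups cleanly: age ≥ 14.
{habitat=forest, age=30, diet=herbivore, class=bird}: age = 30 — checks out, so In.
{habitat=forest, age=28, diet=herbivore, class=reptile}: age = 28 — checks out, so In.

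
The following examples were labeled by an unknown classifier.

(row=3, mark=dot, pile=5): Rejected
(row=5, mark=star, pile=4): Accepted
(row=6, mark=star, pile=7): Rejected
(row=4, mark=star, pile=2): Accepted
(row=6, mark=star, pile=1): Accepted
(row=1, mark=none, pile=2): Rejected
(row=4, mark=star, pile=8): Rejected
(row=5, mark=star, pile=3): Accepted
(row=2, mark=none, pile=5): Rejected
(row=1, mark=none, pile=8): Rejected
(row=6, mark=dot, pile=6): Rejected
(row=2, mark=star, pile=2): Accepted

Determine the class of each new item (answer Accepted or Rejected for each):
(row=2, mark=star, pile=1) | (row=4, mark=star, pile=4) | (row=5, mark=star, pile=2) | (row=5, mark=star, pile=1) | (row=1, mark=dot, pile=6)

Accepted, Accepted, Accepted, Accepted, Rejected

'Accepted' ⟺ mark is star AND pile ≤ 4.
(row=2, mark=star, pile=1) — mark is star, pile = 1, hence Accepted. (row=4, mark=star, pile=4) — mark is star, pile = 4, hence Accepted. (row=5, mark=star, pile=2) — mark is star, pile = 2, hence Accepted. (row=5, mark=star, pile=1) — mark is star, pile = 1, hence Accepted. (row=1, mark=dot, pile=6) — mark is dot, pile = 6, hence Rejected.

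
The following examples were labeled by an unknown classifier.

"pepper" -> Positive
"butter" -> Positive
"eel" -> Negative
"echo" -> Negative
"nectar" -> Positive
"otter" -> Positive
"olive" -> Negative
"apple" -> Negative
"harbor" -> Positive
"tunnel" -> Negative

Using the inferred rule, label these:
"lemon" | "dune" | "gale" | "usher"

Negative, Negative, Negative, Positive

The pattern is that an item is 'Positive' exactly when: contains 'r'.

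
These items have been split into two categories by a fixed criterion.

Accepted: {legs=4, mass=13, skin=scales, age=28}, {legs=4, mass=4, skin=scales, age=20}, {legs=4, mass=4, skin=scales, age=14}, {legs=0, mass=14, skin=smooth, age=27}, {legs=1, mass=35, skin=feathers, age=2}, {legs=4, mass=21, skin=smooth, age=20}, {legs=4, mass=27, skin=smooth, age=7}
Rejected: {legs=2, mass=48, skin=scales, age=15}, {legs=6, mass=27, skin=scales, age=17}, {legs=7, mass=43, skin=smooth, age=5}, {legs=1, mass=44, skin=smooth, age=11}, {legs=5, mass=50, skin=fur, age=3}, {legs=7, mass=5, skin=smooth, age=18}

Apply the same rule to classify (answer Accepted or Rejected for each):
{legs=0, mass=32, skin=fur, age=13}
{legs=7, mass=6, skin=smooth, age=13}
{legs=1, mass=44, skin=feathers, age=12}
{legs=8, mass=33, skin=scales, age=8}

One predicate separates the groups cleanly: legs ≤ 4 AND mass ≤ 35.

Accepted, Rejected, Rejected, Rejected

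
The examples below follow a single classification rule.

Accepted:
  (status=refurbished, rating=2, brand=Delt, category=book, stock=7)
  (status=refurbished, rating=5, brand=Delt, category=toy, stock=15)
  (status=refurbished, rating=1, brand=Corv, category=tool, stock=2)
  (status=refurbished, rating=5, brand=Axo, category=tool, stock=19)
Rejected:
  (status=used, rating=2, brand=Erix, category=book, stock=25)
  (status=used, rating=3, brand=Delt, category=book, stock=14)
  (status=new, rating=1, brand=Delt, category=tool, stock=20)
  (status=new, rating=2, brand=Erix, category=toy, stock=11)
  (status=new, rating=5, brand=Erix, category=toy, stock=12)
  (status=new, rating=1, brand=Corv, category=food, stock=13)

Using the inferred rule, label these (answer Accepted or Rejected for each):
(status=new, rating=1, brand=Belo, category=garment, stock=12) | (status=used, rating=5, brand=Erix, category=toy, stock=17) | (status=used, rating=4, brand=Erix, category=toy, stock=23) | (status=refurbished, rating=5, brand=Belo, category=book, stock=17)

Rule: status is refurbished. This holds for each 'Accepted' example and fails for each 'Rejected' one.

Rejected, Rejected, Rejected, Accepted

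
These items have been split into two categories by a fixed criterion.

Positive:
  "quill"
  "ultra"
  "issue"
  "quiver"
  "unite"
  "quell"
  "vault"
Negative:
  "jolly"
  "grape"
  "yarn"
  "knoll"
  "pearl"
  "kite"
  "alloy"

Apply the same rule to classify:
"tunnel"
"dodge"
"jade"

Positive, Negative, Negative

The rule appears to be: contains 'u'.
"tunnel": has 'u', meets the rule → Positive. "dodge": no 'u', lacks this property → Negative. "jade": no 'u', lacks this property → Negative.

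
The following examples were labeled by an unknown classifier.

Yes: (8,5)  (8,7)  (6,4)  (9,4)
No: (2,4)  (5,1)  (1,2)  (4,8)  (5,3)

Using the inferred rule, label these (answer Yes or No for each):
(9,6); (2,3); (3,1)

The common property of the 'Yes' items is: first ≥ 6. No 'No' item has it.

Yes, No, No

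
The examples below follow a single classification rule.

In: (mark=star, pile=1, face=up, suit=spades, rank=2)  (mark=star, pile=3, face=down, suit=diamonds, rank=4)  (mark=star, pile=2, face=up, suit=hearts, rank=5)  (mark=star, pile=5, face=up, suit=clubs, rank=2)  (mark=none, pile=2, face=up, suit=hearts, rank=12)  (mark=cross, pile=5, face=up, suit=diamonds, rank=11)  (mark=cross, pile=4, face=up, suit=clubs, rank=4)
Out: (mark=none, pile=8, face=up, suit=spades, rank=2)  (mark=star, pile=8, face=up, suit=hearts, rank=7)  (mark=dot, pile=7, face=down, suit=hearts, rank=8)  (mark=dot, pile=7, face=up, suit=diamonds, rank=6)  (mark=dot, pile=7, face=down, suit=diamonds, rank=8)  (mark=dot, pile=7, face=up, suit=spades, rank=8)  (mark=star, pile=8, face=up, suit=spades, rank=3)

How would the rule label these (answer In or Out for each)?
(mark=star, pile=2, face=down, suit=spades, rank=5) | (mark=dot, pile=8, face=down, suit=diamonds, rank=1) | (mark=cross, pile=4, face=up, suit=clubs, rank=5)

Every 'In' example satisfies: pile ≤ 5. None of the 'Out' examples do.
(mark=star, pile=2, face=down, suit=spades, rank=5) → pile = 2 → In. (mark=dot, pile=8, face=down, suit=diamonds, rank=1) → pile = 8 → Out. (mark=cross, pile=4, face=up, suit=clubs, rank=5) → pile = 4 → In.

In, Out, In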